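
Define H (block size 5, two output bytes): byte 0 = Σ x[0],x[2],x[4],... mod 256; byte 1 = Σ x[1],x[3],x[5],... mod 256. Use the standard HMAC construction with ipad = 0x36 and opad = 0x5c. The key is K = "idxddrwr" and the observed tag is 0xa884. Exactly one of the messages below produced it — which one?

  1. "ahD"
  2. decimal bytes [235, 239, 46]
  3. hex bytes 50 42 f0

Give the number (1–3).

3

Key "idxddrwr" = 69 64 78 64 64 72 77 72 is 8 bytes > B = 5, so hash it first: H(key) = bc ac, then zero-pad to 5 bytes: K' = bc ac 00 00 00.
K' ⊕ ipad = 8a 9a 36 36 36; K' ⊕ opad = e0 f0 5c 5c 5c.
m1: inner = H(8a 9a 36 36 36 61 68 44) = 5e 75; tag = H(e0 f0 5c 5c 5c 5e 75) = 0daa
m2: inner = H(8a 9a 36 36 36 eb ef 2e) = e5 e9; tag = H(e0 f0 5c 5c 5c e5 e9) = 8131
m3: inner = H(8a 9a 36 36 36 50 42 f0) = 38 10; tag = H(e0 f0 5c 5c 5c 38 10) = a884 ← matches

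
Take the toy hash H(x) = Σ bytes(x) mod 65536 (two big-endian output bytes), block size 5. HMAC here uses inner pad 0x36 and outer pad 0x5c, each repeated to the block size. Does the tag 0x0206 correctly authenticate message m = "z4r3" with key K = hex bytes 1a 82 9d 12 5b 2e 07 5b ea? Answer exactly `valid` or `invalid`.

Key hex bytes 1a 82 9d 12 5b 2e 07 5b ea is 9 bytes > B = 5, so hash it first: H(key) = 03 20, then zero-pad to 5 bytes: K' = 03 20 00 00 00.
K' ⊕ ipad = 35 16 36 36 36; K' ⊕ opad = 5f 7c 5c 5c 5c.
Inner hash: sum = 53+22+54+54+54+122+52+114+51 = 576 → 02 40.
Outer hash (recomputed tag): sum = 95+124+92+92+92+2+64 = 561 → 02 31.
Recomputed tag = 0231; claimed = 0206 → mismatch.

invalid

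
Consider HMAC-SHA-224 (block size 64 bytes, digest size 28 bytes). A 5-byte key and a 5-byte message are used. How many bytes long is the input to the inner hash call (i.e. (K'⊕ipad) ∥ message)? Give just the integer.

Key is 5 ≤ 64 bytes, zero-padded: |K'| = 64.
Inner input = (K'⊕ipad) ∥ m → 64 + 5 = 69 bytes.

69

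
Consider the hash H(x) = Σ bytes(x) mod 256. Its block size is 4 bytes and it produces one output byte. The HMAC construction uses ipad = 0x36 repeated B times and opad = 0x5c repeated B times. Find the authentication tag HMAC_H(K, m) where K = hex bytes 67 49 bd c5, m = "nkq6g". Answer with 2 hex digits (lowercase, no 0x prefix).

ff

Key hex bytes 67 49 bd c5 is exactly B = 4 bytes: K' = 67 49 bd c5.
K' ⊕ ipad = 51 7f 8b f3.  K' ⊕ opad = 3b 15 e1 99.
Inner input = (K'⊕ipad) ∥ m = 51 7f 8b f3 ∥ 6e 6b 71 36 67.
Inner hash: sum = 81+127+139+243+110+107+113+54+103 = 1077; mod 256 = 53 → 35.
Outer input = (K'⊕opad) ∥ inner = 3b 15 e1 99 ∥ 35.
Outer hash (tag): sum = 59+21+225+153+53 = 511; mod 256 = 255 → ff.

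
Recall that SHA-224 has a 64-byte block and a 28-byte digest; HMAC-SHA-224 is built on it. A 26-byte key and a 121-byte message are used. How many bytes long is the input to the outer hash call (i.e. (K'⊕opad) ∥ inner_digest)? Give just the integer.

Key is 26 ≤ 64 bytes, zero-padded: |K'| = 64.
Outer input = (K'⊕opad) ∥ H(inner) → 64 + 28 = 92 bytes.

92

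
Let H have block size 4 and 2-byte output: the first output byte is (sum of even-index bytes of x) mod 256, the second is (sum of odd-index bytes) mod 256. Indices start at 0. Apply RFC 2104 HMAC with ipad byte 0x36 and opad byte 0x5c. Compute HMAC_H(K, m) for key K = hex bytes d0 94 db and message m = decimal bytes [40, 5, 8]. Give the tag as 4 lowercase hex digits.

1601

Key hex bytes d0 94 db is 3 bytes ≤ B = 4; zero-pad to 4 bytes: K' = d0 94 db 00.
K' ⊕ ipad = e6 a2 ed 36.  K' ⊕ opad = 8c c8 87 5c.
Inner input = (K'⊕ipad) ∥ m = e6 a2 ed 36 ∥ 28 05 08.
Inner hash: even-index sum = 515 mod 256 = 3; odd-index sum = 221 mod 256 = 221 → 03 dd.
Outer input = (K'⊕opad) ∥ inner = 8c c8 87 5c ∥ 03 dd.
Outer hash (tag): even-index sum = 278 mod 256 = 22; odd-index sum = 513 mod 256 = 1 → 16 01.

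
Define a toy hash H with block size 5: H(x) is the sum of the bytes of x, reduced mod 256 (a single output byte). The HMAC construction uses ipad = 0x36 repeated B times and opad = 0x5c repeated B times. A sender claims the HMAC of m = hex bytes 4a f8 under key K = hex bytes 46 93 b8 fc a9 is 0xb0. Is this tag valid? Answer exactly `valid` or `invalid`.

valid

Key hex bytes 46 93 b8 fc a9 is exactly B = 5 bytes: K' = 46 93 b8 fc a9.
K' ⊕ ipad = 70 a5 8e ca 9f; K' ⊕ opad = 1a cf e4 a0 f5.
Inner hash: sum = 112+165+142+202+159+74+248 = 1102; mod 256 = 78 → 4e.
Outer hash (recomputed tag): sum = 26+207+228+160+245+78 = 944; mod 256 = 176 → b0.
Recomputed tag = b0; claimed = b0 → match.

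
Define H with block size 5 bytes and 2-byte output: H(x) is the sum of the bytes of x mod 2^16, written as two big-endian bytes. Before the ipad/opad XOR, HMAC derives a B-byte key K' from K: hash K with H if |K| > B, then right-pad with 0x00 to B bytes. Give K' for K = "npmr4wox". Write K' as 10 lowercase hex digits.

034f000000

|K| = 8 > B = 5, so first hash the key.
H(K): sum = 110+112+109+114+52+119+111+120 = 847 → 03 4f.
Zero-pad H(K) = 03 4f to 5 bytes: K' = 03 4f 00 00 00.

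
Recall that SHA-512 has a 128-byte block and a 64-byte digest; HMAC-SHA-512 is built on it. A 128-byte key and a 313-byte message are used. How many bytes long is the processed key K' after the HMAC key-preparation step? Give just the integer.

Key is 128 ≤ 128 bytes, zero-padded: |K'| = 128.

128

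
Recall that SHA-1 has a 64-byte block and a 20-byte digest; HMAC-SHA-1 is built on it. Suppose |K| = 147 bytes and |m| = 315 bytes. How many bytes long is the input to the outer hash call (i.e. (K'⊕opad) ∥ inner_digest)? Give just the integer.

84

Key is 147 > 64 bytes, so it is hashed to 20 bytes then zero-padded to 64: |K'| = 64.
Outer input = (K'⊕opad) ∥ H(inner) → 64 + 20 = 84 bytes.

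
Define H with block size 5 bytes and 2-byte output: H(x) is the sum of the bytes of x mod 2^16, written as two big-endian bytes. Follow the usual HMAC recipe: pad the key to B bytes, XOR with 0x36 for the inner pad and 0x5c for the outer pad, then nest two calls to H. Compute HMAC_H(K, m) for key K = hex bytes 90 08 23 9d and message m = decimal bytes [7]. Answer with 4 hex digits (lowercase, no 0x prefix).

039e

Key hex bytes 90 08 23 9d is 4 bytes ≤ B = 5; zero-pad to 5 bytes: K' = 90 08 23 9d 00.
K' ⊕ ipad = a6 3e 15 ab 36.  K' ⊕ opad = cc 54 7f c1 5c.
Inner input = (K'⊕ipad) ∥ m = a6 3e 15 ab 36 ∥ 07.
Inner hash: sum = 166+62+21+171+54+7 = 481 → 01 e1.
Outer input = (K'⊕opad) ∥ inner = cc 54 7f c1 5c ∥ 01 e1.
Outer hash (tag): sum = 204+84+127+193+92+1+225 = 926 → 03 9e.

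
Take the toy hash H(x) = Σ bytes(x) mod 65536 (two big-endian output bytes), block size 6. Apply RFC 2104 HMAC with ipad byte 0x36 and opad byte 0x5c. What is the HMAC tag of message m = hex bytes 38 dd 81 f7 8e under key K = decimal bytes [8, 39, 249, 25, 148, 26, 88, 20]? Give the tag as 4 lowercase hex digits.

026d

Key decimal bytes [8, 39, 249, 25, 148, 26, 88, 20] = 08 27 f9 19 94 1a 58 14 is 8 bytes > B = 6, so hash it first: H(key) = 02 5b, then zero-pad to 6 bytes: K' = 02 5b 00 00 00 00.
K' ⊕ ipad = 34 6d 36 36 36 36.  K' ⊕ opad = 5e 07 5c 5c 5c 5c.
Inner input = (K'⊕ipad) ∥ m = 34 6d 36 36 36 36 ∥ 38 dd 81 f7 8e.
Inner hash: sum = 52+109+54+54+54+54+56+221+129+247+142 = 1172 → 04 94.
Outer input = (K'⊕opad) ∥ inner = 5e 07 5c 5c 5c 5c ∥ 04 94.
Outer hash (tag): sum = 94+7+92+92+92+92+4+148 = 621 → 02 6d.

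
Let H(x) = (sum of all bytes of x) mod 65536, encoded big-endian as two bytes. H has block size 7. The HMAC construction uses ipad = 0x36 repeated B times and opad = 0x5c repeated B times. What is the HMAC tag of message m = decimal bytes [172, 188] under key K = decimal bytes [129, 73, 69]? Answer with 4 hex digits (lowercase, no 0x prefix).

Key decimal bytes [129, 73, 69] = 81 49 45 is 3 bytes ≤ B = 7; zero-pad to 7 bytes: K' = 81 49 45 00 00 00 00.
K' ⊕ ipad = b7 7f 73 36 36 36 36.  K' ⊕ opad = dd 15 19 5c 5c 5c 5c.
Inner input = (K'⊕ipad) ∥ m = b7 7f 73 36 36 36 36 ∥ ac bc.
Inner hash: sum = 183+127+115+54+54+54+54+172+188 = 1001 → 03 e9.
Outer input = (K'⊕opad) ∥ inner = dd 15 19 5c 5c 5c 5c ∥ 03 e9.
Outer hash (tag): sum = 221+21+25+92+92+92+92+3+233 = 871 → 03 67.

0367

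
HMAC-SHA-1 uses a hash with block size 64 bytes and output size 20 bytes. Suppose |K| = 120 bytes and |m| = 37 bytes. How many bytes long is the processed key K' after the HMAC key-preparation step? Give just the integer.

Key is 120 > 64 bytes, so it is hashed to 20 bytes then zero-padded to 64: |K'| = 64.

64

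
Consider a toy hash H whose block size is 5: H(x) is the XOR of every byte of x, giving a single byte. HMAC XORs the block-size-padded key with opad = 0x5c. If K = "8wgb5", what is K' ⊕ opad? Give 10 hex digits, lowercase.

Key "8wgb5" = 38 77 67 62 35 is exactly B = 5 bytes: K' = 38 77 67 62 35.
XOR each byte with 0x5c: 38⊕5c=64, 77⊕5c=2b, 67⊕5c=3b, 62⊕5c=3e, 35⊕5c=69.

642b3b3e69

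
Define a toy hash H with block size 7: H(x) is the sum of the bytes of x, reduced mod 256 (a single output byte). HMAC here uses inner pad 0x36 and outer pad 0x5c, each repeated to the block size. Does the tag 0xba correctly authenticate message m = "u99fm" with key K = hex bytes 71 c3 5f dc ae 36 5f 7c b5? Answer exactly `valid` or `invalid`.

valid

Key hex bytes 71 c3 5f dc ae 36 5f 7c b5 is 9 bytes > B = 7, so hash it first: H(key) = e3, then zero-pad to 7 bytes: K' = e3 00 00 00 00 00 00.
K' ⊕ ipad = d5 36 36 36 36 36 36; K' ⊕ opad = bf 5c 5c 5c 5c 5c 5c.
Inner hash: sum = 213+54+54+54+54+54+54+117+57+57+102+109 = 979; mod 256 = 211 → d3.
Outer hash (recomputed tag): sum = 191+92+92+92+92+92+92+211 = 954; mod 256 = 186 → ba.
Recomputed tag = ba; claimed = ba → match.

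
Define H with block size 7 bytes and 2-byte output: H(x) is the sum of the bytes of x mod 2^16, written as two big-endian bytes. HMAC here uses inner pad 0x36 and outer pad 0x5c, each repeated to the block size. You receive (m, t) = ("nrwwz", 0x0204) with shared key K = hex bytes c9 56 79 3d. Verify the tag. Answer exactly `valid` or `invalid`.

invalid

Key hex bytes c9 56 79 3d is 4 bytes ≤ B = 7; zero-pad to 7 bytes: K' = c9 56 79 3d 00 00 00.
K' ⊕ ipad = ff 60 4f 0b 36 36 36; K' ⊕ opad = 95 0a 25 61 5c 5c 5c.
Inner hash: sum = 255+96+79+11+54+54+54+110+114+119+119+122 = 1187 → 04 a3.
Outer hash (recomputed tag): sum = 149+10+37+97+92+92+92+4+163 = 736 → 02 e0.
Recomputed tag = 02e0; claimed = 0204 → mismatch.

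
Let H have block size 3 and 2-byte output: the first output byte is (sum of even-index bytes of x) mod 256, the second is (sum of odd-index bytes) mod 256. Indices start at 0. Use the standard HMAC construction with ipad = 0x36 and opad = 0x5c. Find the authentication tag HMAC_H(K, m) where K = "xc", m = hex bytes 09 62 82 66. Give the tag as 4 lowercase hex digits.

Key "xc" = 78 63 is 2 bytes ≤ B = 3; zero-pad to 3 bytes: K' = 78 63 00.
K' ⊕ ipad = 4e 55 36.  K' ⊕ opad = 24 3f 5c.
Inner input = (K'⊕ipad) ∥ m = 4e 55 36 ∥ 09 62 82 66.
Inner hash: even-index sum = 332 mod 256 = 76; odd-index sum = 224 mod 256 = 224 → 4c e0.
Outer input = (K'⊕opad) ∥ inner = 24 3f 5c ∥ 4c e0.
Outer hash (tag): even-index sum = 352 mod 256 = 96; odd-index sum = 139 mod 256 = 139 → 60 8b.

608b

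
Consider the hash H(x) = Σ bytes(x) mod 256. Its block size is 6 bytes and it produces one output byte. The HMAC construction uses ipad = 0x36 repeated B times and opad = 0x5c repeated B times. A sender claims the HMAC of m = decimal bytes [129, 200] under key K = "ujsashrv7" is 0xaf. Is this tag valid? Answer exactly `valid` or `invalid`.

valid

Key "ujsashrv7" = 75 6a 73 61 73 68 72 76 37 is 9 bytes > B = 6, so hash it first: H(key) = ad, then zero-pad to 6 bytes: K' = ad 00 00 00 00 00.
K' ⊕ ipad = 9b 36 36 36 36 36; K' ⊕ opad = f1 5c 5c 5c 5c 5c.
Inner hash: sum = 155+54+54+54+54+54+129+200 = 754; mod 256 = 242 → f2.
Outer hash (recomputed tag): sum = 241+92+92+92+92+92+242 = 943; mod 256 = 175 → af.
Recomputed tag = af; claimed = af → match.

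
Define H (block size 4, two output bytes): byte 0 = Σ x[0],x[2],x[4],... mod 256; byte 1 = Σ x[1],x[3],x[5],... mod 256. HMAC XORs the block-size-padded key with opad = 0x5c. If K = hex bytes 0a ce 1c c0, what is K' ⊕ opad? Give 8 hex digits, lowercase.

Key hex bytes 0a ce 1c c0 is exactly B = 4 bytes: K' = 0a ce 1c c0.
XOR each byte with 0x5c: 0a⊕5c=56, ce⊕5c=92, 1c⊕5c=40, c0⊕5c=9c.

5692409c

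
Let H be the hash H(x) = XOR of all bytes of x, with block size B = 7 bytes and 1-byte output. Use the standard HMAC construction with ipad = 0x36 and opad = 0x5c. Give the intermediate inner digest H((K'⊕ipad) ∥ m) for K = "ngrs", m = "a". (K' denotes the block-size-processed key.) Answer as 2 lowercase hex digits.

Key "ngrs" = 6e 67 72 73 is 4 bytes ≤ B = 7; zero-pad to 7 bytes: K' = 6e 67 72 73 00 00 00.
K' ⊕ ipad = 58 51 44 45 36 36 36.
Inner input = 58 51 44 45 36 36 36 ∥ 61.
Inner hash: XOR 58⊕51⊕44⊕45⊕36⊕36⊕36⊕61 = 5f.

5f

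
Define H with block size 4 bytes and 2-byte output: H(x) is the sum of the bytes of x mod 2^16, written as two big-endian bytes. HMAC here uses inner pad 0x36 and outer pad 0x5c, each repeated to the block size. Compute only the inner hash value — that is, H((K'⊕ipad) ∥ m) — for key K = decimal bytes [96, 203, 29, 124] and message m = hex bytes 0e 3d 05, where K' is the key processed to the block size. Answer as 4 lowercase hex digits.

0218

Key decimal bytes [96, 203, 29, 124] = 60 cb 1d 7c is exactly B = 4 bytes: K' = 60 cb 1d 7c.
K' ⊕ ipad = 56 fd 2b 4a.
Inner input = 56 fd 2b 4a ∥ 0e 3d 05.
Inner hash: sum = 86+253+43+74+14+61+5 = 536 → 02 18.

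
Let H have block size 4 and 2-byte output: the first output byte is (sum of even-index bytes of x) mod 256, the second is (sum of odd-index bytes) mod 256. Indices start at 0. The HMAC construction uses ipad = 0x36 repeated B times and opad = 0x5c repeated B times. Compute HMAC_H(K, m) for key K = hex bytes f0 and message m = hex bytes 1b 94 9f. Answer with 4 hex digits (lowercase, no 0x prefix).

beb8

Key hex bytes f0 is 1 byte ≤ B = 4; zero-pad to 4 bytes: K' = f0 00 00 00.
K' ⊕ ipad = c6 36 36 36.  K' ⊕ opad = ac 5c 5c 5c.
Inner input = (K'⊕ipad) ∥ m = c6 36 36 36 ∥ 1b 94 9f.
Inner hash: even-index sum = 438 mod 256 = 182; odd-index sum = 256 mod 256 = 0 → b6 00.
Outer input = (K'⊕opad) ∥ inner = ac 5c 5c 5c ∥ b6 00.
Outer hash (tag): even-index sum = 446 mod 256 = 190; odd-index sum = 184 mod 256 = 184 → be b8.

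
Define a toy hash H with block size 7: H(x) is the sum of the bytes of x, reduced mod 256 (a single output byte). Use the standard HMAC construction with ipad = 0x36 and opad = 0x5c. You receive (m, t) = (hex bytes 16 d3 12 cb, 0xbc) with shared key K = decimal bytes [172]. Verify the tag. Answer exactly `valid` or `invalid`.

Key decimal bytes [172] = ac is 1 byte ≤ B = 7; zero-pad to 7 bytes: K' = ac 00 00 00 00 00 00.
K' ⊕ ipad = 9a 36 36 36 36 36 36; K' ⊕ opad = f0 5c 5c 5c 5c 5c 5c.
Inner hash: sum = 154+54+54+54+54+54+54+22+211+18+203 = 932; mod 256 = 164 → a4.
Outer hash (recomputed tag): sum = 240+92+92+92+92+92+92+164 = 956; mod 256 = 188 → bc.
Recomputed tag = bc; claimed = bc → match.

valid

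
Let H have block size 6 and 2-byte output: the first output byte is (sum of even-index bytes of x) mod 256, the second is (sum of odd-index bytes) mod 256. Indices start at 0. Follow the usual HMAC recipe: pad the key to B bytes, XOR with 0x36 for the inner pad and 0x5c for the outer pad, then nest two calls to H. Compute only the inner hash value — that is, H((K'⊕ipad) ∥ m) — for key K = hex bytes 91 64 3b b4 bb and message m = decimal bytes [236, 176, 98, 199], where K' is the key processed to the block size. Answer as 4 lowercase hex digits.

Key hex bytes 91 64 3b b4 bb is 5 bytes ≤ B = 6; zero-pad to 6 bytes: K' = 91 64 3b b4 bb 00.
K' ⊕ ipad = a7 52 0d 82 8d 36.
Inner input = a7 52 0d 82 8d 36 ∥ ec b0 62 c7.
Inner hash: even-index sum = 655 mod 256 = 143; odd-index sum = 641 mod 256 = 129 → 8f 81.

8f81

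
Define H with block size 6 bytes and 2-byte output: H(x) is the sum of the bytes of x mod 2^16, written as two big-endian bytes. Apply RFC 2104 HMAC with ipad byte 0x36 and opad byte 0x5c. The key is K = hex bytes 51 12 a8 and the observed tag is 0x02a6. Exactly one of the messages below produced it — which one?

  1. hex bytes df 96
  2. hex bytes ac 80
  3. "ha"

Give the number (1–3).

1

Key hex bytes 51 12 a8 is 3 bytes ≤ B = 6; zero-pad to 6 bytes: K' = 51 12 a8 00 00 00.
K' ⊕ ipad = 67 24 9e 36 36 36; K' ⊕ opad = 0d 4e f4 5c 5c 5c.
m1: inner = H(67 24 9e 36 36 36 df 96) = 03 40; tag = H(0d 4e f4 5c 5c 5c 03 40) = 02a6 ← matches
m2: inner = H(67 24 9e 36 36 36 ac 80) = 02 f7; tag = H(0d 4e f4 5c 5c 5c 02 f7) = 035c
m3: inner = H(67 24 9e 36 36 36 68 61) = 02 94; tag = H(0d 4e f4 5c 5c 5c 02 94) = 02f9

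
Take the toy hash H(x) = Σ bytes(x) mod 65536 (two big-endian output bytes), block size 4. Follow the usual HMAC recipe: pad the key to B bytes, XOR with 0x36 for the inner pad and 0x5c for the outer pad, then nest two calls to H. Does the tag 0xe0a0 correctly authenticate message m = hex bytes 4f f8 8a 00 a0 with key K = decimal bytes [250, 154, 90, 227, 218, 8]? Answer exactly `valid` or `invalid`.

Key decimal bytes [250, 154, 90, 227, 218, 8] = fa 9a 5a e3 da 08 is 6 bytes > B = 4, so hash it first: H(key) = 03 b3, then zero-pad to 4 bytes: K' = 03 b3 00 00.
K' ⊕ ipad = 35 85 36 36; K' ⊕ opad = 5f ef 5c 5c.
Inner hash: sum = 53+133+54+54+79+248+138+0+160 = 919 → 03 97.
Outer hash (recomputed tag): sum = 95+239+92+92+3+151 = 672 → 02 a0.
Recomputed tag = 02a0; claimed = e0a0 → mismatch.

invalid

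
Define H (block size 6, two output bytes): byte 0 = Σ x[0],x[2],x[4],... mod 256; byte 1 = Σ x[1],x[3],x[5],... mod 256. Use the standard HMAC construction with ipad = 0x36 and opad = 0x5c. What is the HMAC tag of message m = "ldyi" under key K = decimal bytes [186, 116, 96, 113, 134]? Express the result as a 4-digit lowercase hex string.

733d

Key decimal bytes [186, 116, 96, 113, 134] = ba 74 60 71 86 is 5 bytes ≤ B = 6; zero-pad to 6 bytes: K' = ba 74 60 71 86 00.
K' ⊕ ipad = 8c 42 56 47 b0 36.  K' ⊕ opad = e6 28 3c 2d da 5c.
Inner input = (K'⊕ipad) ∥ m = 8c 42 56 47 b0 36 ∥ 6c 64 79 69.
Inner hash: even-index sum = 631 mod 256 = 119; odd-index sum = 396 mod 256 = 140 → 77 8c.
Outer input = (K'⊕opad) ∥ inner = e6 28 3c 2d da 5c ∥ 77 8c.
Outer hash (tag): even-index sum = 627 mod 256 = 115; odd-index sum = 317 mod 256 = 61 → 73 3d.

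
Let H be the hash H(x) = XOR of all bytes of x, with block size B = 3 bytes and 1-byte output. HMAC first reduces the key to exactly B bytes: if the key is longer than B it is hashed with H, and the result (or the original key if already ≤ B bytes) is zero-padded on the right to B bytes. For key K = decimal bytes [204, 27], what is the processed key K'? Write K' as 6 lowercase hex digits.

Key decimal bytes [204, 27] = cc 1b is 2 bytes ≤ B = 3; zero-pad to 3 bytes: K' = cc 1b 00.

cc1b00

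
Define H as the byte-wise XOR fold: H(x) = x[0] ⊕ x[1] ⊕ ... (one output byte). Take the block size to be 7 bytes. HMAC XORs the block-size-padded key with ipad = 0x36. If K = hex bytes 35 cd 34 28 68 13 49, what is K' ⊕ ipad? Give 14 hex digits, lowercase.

Key hex bytes 35 cd 34 28 68 13 49 is exactly B = 7 bytes: K' = 35 cd 34 28 68 13 49.
XOR each byte with 0x36: 35⊕36=03, cd⊕36=fb, 34⊕36=02, 28⊕36=1e, 68⊕36=5e, 13⊕36=25, 49⊕36=7f.

03fb021e5e257f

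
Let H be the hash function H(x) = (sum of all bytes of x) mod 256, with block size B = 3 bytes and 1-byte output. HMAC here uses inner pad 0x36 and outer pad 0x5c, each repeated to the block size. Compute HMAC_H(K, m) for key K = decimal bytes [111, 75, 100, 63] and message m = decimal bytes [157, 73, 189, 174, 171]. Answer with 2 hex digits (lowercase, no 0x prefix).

8c

Key decimal bytes [111, 75, 100, 63] = 6f 4b 64 3f is 4 bytes > B = 3, so hash it first: H(key) = 5d, then zero-pad to 3 bytes: K' = 5d 00 00.
K' ⊕ ipad = 6b 36 36.  K' ⊕ opad = 01 5c 5c.
Inner input = (K'⊕ipad) ∥ m = 6b 36 36 ∥ 9d 49 bd ae ab.
Inner hash: sum = 107+54+54+157+73+189+174+171 = 979; mod 256 = 211 → d3.
Outer input = (K'⊕opad) ∥ inner = 01 5c 5c ∥ d3.
Outer hash (tag): sum = 1+92+92+211 = 396; mod 256 = 140 → 8c.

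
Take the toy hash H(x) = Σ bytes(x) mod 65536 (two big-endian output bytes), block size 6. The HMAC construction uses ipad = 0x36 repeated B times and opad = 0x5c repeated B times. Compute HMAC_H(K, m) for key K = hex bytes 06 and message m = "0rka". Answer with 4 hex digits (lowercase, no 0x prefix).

02d4

Key hex bytes 06 is 1 byte ≤ B = 6; zero-pad to 6 bytes: K' = 06 00 00 00 00 00.
K' ⊕ ipad = 30 36 36 36 36 36.  K' ⊕ opad = 5a 5c 5c 5c 5c 5c.
Inner input = (K'⊕ipad) ∥ m = 30 36 36 36 36 36 ∥ 30 72 6b 61.
Inner hash: sum = 48+54+54+54+54+54+48+114+107+97 = 684 → 02 ac.
Outer input = (K'⊕opad) ∥ inner = 5a 5c 5c 5c 5c 5c ∥ 02 ac.
Outer hash (tag): sum = 90+92+92+92+92+92+2+172 = 724 → 02 d4.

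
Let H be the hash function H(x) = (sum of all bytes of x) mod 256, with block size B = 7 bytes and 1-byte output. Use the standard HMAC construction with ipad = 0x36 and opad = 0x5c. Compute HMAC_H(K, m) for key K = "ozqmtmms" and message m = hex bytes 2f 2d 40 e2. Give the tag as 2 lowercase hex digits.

7c

Key "ozqmtmms" = 6f 7a 71 6d 74 6d 6d 73 is 8 bytes > B = 7, so hash it first: H(key) = 88, then zero-pad to 7 bytes: K' = 88 00 00 00 00 00 00.
K' ⊕ ipad = be 36 36 36 36 36 36.  K' ⊕ opad = d4 5c 5c 5c 5c 5c 5c.
Inner input = (K'⊕ipad) ∥ m = be 36 36 36 36 36 36 ∥ 2f 2d 40 e2.
Inner hash: sum = 190+54+54+54+54+54+54+47+45+64+226 = 896; mod 256 = 128 → 80.
Outer input = (K'⊕opad) ∥ inner = d4 5c 5c 5c 5c 5c 5c ∥ 80.
Outer hash (tag): sum = 212+92+92+92+92+92+92+128 = 892; mod 256 = 124 → 7c.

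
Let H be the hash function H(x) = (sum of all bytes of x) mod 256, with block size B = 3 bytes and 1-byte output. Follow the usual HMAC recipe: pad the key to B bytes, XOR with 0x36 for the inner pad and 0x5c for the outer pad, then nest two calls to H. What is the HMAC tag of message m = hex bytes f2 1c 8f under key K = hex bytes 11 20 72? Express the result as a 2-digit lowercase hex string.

Key hex bytes 11 20 72 is exactly B = 3 bytes: K' = 11 20 72.
K' ⊕ ipad = 27 16 44.  K' ⊕ opad = 4d 7c 2e.
Inner input = (K'⊕ipad) ∥ m = 27 16 44 ∥ f2 1c 8f.
Inner hash: sum = 39+22+68+242+28+143 = 542; mod 256 = 30 → 1e.
Outer input = (K'⊕opad) ∥ inner = 4d 7c 2e ∥ 1e.
Outer hash (tag): sum = 77+124+46+30 = 277; mod 256 = 21 → 15.

15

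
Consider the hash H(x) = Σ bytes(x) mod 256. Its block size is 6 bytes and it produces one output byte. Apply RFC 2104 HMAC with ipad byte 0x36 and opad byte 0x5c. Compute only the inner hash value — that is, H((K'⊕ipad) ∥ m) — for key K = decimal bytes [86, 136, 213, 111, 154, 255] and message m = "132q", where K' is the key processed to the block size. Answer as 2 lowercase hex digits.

Key decimal bytes [86, 136, 213, 111, 154, 255] = 56 88 d5 6f 9a ff is exactly B = 6 bytes: K' = 56 88 d5 6f 9a ff.
K' ⊕ ipad = 60 be e3 59 ac c9.
Inner input = 60 be e3 59 ac c9 ∥ 31 33 32 71.
Inner hash: sum = 96+190+227+89+172+201+49+51+50+113 = 1238; mod 256 = 214 → d6.

d6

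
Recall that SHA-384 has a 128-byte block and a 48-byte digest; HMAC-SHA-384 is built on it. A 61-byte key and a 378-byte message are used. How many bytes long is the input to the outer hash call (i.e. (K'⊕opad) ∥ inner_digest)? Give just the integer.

Key is 61 ≤ 128 bytes, zero-padded: |K'| = 128.
Outer input = (K'⊕opad) ∥ H(inner) → 128 + 48 = 176 bytes.

176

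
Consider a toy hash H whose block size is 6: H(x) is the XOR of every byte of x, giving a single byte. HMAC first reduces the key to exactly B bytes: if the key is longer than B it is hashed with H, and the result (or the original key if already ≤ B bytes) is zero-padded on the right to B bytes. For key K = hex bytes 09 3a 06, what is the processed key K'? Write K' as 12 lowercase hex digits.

Key hex bytes 09 3a 06 is 3 bytes ≤ B = 6; zero-pad to 6 bytes: K' = 09 3a 06 00 00 00.

093a06000000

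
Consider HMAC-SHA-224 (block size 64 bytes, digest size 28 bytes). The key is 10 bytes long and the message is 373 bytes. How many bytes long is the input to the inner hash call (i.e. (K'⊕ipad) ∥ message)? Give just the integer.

437

Key is 10 ≤ 64 bytes, zero-padded: |K'| = 64.
Inner input = (K'⊕ipad) ∥ m → 64 + 373 = 437 bytes.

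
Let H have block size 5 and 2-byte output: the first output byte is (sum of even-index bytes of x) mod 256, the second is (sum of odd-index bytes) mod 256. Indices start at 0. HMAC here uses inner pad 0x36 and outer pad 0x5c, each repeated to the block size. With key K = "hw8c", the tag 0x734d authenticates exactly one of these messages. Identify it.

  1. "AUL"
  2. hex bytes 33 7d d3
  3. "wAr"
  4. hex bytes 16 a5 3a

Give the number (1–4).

3

Key "hw8c" = 68 77 38 63 is 4 bytes ≤ B = 5; zero-pad to 5 bytes: K' = 68 77 38 63 00.
K' ⊕ ipad = 5e 41 0e 55 36; K' ⊕ opad = 34 2b 64 3f 5c.
m1: inner = H(5e 41 0e 55 36 41 55 4c) = f7 23; tag = H(34 2b 64 3f 5c f7 23) = 1761
m2: inner = H(5e 41 0e 55 36 33 7d d3) = 1f 9c; tag = H(34 2b 64 3f 5c 1f 9c) = 9089
m3: inner = H(5e 41 0e 55 36 77 41 72) = e3 7f; tag = H(34 2b 64 3f 5c e3 7f) = 734d ← matches
m4: inner = H(5e 41 0e 55 36 16 a5 3a) = 47 e6; tag = H(34 2b 64 3f 5c 47 e6) = dab1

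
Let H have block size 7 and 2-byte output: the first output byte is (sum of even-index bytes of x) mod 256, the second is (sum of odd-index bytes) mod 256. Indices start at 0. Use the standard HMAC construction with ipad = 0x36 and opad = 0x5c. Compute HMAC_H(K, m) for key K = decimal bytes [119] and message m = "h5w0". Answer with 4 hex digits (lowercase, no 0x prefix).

Key decimal bytes [119] = 77 is 1 byte ≤ B = 7; zero-pad to 7 bytes: K' = 77 00 00 00 00 00 00.
K' ⊕ ipad = 41 36 36 36 36 36 36.  K' ⊕ opad = 2b 5c 5c 5c 5c 5c 5c.
Inner input = (K'⊕ipad) ∥ m = 41 36 36 36 36 36 36 ∥ 68 35 77 30.
Inner hash: even-index sum = 328 mod 256 = 72; odd-index sum = 385 mod 256 = 129 → 48 81.
Outer input = (K'⊕opad) ∥ inner = 2b 5c 5c 5c 5c 5c 5c ∥ 48 81.
Outer hash (tag): even-index sum = 448 mod 256 = 192; odd-index sum = 348 mod 256 = 92 → c0 5c.

c05c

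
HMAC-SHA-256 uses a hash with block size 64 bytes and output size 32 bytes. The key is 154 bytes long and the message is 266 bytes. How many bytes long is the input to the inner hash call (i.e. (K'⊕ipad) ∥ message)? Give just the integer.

Key is 154 > 64 bytes, so it is hashed to 32 bytes then zero-padded to 64: |K'| = 64.
Inner input = (K'⊕ipad) ∥ m → 64 + 266 = 330 bytes.

330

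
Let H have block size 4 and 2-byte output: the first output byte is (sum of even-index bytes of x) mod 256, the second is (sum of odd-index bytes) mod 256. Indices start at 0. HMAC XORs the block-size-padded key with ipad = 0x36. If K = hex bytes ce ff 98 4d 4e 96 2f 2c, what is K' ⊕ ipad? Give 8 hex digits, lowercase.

Key hex bytes ce ff 98 4d 4e 96 2f 2c is 8 bytes > B = 4, so hash it first: H(key) = e3 0e, then zero-pad to 4 bytes: K' = e3 0e 00 00.
XOR each byte with 0x36: e3⊕36=d5, 0e⊕36=38, 00⊕36=36, 00⊕36=36.

d5383636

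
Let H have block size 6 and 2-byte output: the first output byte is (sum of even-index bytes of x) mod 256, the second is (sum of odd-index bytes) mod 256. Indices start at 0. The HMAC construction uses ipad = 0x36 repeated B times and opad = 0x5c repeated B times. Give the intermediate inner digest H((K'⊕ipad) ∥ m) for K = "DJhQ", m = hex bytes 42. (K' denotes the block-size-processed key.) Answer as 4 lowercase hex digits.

Key "DJhQ" = 44 4a 68 51 is 4 bytes ≤ B = 6; zero-pad to 6 bytes: K' = 44 4a 68 51 00 00.
K' ⊕ ipad = 72 7c 5e 67 36 36.
Inner input = 72 7c 5e 67 36 36 ∥ 42.
Inner hash: even-index sum = 328 mod 256 = 72; odd-index sum = 281 mod 256 = 25 → 48 19.

4819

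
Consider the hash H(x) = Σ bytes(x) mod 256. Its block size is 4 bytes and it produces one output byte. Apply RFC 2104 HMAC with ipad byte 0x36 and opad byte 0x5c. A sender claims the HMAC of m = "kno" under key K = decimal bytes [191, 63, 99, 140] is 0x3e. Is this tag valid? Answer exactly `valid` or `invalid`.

valid

Key decimal bytes [191, 63, 99, 140] = bf 3f 63 8c is exactly B = 4 bytes: K' = bf 3f 63 8c.
K' ⊕ ipad = 89 09 55 ba; K' ⊕ opad = e3 63 3f d0.
Inner hash: sum = 137+9+85+186+107+110+111 = 745; mod 256 = 233 → e9.
Outer hash (recomputed tag): sum = 227+99+63+208+233 = 830; mod 256 = 62 → 3e.
Recomputed tag = 3e; claimed = 3e → match.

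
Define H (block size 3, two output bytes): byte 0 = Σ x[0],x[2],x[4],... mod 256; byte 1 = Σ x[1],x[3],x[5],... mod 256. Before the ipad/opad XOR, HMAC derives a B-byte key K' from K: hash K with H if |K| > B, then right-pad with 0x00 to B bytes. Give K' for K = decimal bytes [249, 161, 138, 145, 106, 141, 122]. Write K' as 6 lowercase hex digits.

|K| = 7 > B = 3, so first hash the key.
H(K): even-index sum = 615 mod 256 = 103; odd-index sum = 447 mod 256 = 191 → 67 bf.
Zero-pad H(K) = 67 bf to 3 bytes: K' = 67 bf 00.

67bf00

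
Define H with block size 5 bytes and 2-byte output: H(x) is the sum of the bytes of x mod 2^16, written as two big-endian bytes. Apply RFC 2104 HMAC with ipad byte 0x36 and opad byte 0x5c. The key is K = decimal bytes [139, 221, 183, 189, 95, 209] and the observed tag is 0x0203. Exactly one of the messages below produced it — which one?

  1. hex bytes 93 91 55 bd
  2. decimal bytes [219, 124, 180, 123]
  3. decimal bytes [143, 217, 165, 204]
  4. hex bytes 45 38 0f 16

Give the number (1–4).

Key decimal bytes [139, 221, 183, 189, 95, 209] = 8b dd b7 bd 5f d1 is 6 bytes > B = 5, so hash it first: H(key) = 04 0c, then zero-pad to 5 bytes: K' = 04 0c 00 00 00.
K' ⊕ ipad = 32 3a 36 36 36; K' ⊕ opad = 58 50 5c 5c 5c.
m1: inner = H(32 3a 36 36 36 93 91 55 bd) = 03 44; tag = H(58 50 5c 5c 5c 03 44) = 0203 ← matches
m2: inner = H(32 3a 36 36 36 db 7c b4 7b) = 03 94; tag = H(58 50 5c 5c 5c 03 94) = 0253
m3: inner = H(32 3a 36 36 36 8f d9 a5 cc) = 03 e7; tag = H(58 50 5c 5c 5c 03 e7) = 02a6
m4: inner = H(32 3a 36 36 36 45 38 0f 16) = 01 b0; tag = H(58 50 5c 5c 5c 01 b0) = 026d

1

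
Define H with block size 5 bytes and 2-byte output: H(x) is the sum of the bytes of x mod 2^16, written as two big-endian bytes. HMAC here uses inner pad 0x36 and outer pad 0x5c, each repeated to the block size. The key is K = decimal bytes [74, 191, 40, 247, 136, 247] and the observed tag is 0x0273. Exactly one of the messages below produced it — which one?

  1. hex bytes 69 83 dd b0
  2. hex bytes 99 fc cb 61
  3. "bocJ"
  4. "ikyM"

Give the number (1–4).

Key decimal bytes [74, 191, 40, 247, 136, 247] = 4a bf 28 f7 88 f7 is 6 bytes > B = 5, so hash it first: H(key) = 03 a7, then zero-pad to 5 bytes: K' = 03 a7 00 00 00.
K' ⊕ ipad = 35 91 36 36 36; K' ⊕ opad = 5f fb 5c 5c 5c.
m1: inner = H(35 91 36 36 36 69 83 dd b0) = 03 e1; tag = H(5f fb 5c 5c 5c 03 e1) = 0352
m2: inner = H(35 91 36 36 36 99 fc cb 61) = 04 29; tag = H(5f fb 5c 5c 5c 04 29) = 029b
m3: inner = H(35 91 36 36 36 62 6f 63 4a) = 02 e6; tag = H(5f fb 5c 5c 5c 02 e6) = 0356
m4: inner = H(35 91 36 36 36 69 6b 79 4d) = 03 02; tag = H(5f fb 5c 5c 5c 03 02) = 0273 ← matches

4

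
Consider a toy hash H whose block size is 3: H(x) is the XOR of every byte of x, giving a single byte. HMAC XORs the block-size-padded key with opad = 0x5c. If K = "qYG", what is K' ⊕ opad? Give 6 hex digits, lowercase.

2d051b

Key "qYG" = 71 59 47 is exactly B = 3 bytes: K' = 71 59 47.
XOR each byte with 0x5c: 71⊕5c=2d, 59⊕5c=05, 47⊕5c=1b.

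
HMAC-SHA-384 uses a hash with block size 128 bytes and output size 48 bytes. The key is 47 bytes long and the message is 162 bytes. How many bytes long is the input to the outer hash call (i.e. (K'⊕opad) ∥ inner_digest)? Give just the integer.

Key is 47 ≤ 128 bytes, zero-padded: |K'| = 128.
Outer input = (K'⊕opad) ∥ H(inner) → 128 + 48 = 176 bytes.

176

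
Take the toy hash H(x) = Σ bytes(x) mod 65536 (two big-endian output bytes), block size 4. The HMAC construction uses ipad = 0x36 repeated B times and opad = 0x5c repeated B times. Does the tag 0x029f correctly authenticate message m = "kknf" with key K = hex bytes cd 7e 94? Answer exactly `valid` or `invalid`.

Key hex bytes cd 7e 94 is 3 bytes ≤ B = 4; zero-pad to 4 bytes: K' = cd 7e 94 00.
K' ⊕ ipad = fb 48 a2 36; K' ⊕ opad = 91 22 c8 5c.
Inner hash: sum = 251+72+162+54+107+107+110+102 = 965 → 03 c5.
Outer hash (recomputed tag): sum = 145+34+200+92+3+197 = 671 → 02 9f.
Recomputed tag = 029f; claimed = 029f → match.

valid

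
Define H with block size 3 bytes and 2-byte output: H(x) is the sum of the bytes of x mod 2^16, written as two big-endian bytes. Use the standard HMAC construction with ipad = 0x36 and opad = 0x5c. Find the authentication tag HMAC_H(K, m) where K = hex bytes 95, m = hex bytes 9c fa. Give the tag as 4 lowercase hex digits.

0228

Key hex bytes 95 is 1 byte ≤ B = 3; zero-pad to 3 bytes: K' = 95 00 00.
K' ⊕ ipad = a3 36 36.  K' ⊕ opad = c9 5c 5c.
Inner input = (K'⊕ipad) ∥ m = a3 36 36 ∥ 9c fa.
Inner hash: sum = 163+54+54+156+250 = 677 → 02 a5.
Outer input = (K'⊕opad) ∥ inner = c9 5c 5c ∥ 02 a5.
Outer hash (tag): sum = 201+92+92+2+165 = 552 → 02 28.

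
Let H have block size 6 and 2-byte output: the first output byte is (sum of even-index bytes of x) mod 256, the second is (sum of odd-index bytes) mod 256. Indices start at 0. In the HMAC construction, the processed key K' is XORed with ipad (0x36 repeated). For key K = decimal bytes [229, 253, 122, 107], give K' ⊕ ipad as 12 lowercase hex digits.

d3cb4c5d3636

Key decimal bytes [229, 253, 122, 107] = e5 fd 7a 6b is 4 bytes ≤ B = 6; zero-pad to 6 bytes: K' = e5 fd 7a 6b 00 00.
XOR each byte with 0x36: e5⊕36=d3, fd⊕36=cb, 7a⊕36=4c, 6b⊕36=5d, 00⊕36=36, 00⊕36=36.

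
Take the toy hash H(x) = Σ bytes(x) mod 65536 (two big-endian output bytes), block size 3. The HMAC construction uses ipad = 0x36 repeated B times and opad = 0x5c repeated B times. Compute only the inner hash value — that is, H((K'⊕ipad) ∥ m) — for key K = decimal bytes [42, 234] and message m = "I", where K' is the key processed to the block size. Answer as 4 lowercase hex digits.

Key decimal bytes [42, 234] = 2a ea is 2 bytes ≤ B = 3; zero-pad to 3 bytes: K' = 2a ea 00.
K' ⊕ ipad = 1c dc 36.
Inner input = 1c dc 36 ∥ 49.
Inner hash: sum = 28+220+54+73 = 375 → 01 77.

0177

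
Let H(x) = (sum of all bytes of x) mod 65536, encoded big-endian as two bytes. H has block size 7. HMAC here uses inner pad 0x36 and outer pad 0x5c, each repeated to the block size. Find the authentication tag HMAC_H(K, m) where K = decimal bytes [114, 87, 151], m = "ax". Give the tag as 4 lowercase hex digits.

036d

Key decimal bytes [114, 87, 151] = 72 57 97 is 3 bytes ≤ B = 7; zero-pad to 7 bytes: K' = 72 57 97 00 00 00 00.
K' ⊕ ipad = 44 61 a1 36 36 36 36.  K' ⊕ opad = 2e 0b cb 5c 5c 5c 5c.
Inner input = (K'⊕ipad) ∥ m = 44 61 a1 36 36 36 36 ∥ 61 78.
Inner hash: sum = 68+97+161+54+54+54+54+97+120 = 759 → 02 f7.
Outer input = (K'⊕opad) ∥ inner = 2e 0b cb 5c 5c 5c 5c ∥ 02 f7.
Outer hash (tag): sum = 46+11+203+92+92+92+92+2+247 = 877 → 03 6d.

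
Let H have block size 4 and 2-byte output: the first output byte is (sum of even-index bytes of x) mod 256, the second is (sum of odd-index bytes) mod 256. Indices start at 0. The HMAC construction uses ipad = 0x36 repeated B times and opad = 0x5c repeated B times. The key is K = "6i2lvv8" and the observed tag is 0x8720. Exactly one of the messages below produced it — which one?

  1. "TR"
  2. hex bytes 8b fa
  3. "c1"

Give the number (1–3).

Key "6i2lvv8" = 36 69 32 6c 76 76 38 is 7 bytes > B = 4, so hash it first: H(key) = 16 4b, then zero-pad to 4 bytes: K' = 16 4b 00 00.
K' ⊕ ipad = 20 7d 36 36; K' ⊕ opad = 4a 17 5c 5c.
m1: inner = H(20 7d 36 36 54 52) = aa 05; tag = H(4a 17 5c 5c aa 05) = 5078
m2: inner = H(20 7d 36 36 8b fa) = e1 ad; tag = H(4a 17 5c 5c e1 ad) = 8720 ← matches
m3: inner = H(20 7d 36 36 63 31) = b9 e4; tag = H(4a 17 5c 5c b9 e4) = 5f57

2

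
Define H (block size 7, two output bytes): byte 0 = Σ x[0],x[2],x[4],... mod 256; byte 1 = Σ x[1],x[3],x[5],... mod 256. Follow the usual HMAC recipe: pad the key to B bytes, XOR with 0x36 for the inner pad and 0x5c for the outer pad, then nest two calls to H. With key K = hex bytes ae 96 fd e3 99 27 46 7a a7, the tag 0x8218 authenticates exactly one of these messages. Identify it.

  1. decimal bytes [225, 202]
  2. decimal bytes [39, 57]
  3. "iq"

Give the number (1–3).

Key hex bytes ae 96 fd e3 99 27 46 7a a7 is 9 bytes > B = 7, so hash it first: H(key) = 31 1a, then zero-pad to 7 bytes: K' = 31 1a 00 00 00 00 00.
K' ⊕ ipad = 07 2c 36 36 36 36 36; K' ⊕ opad = 6d 46 5c 5c 5c 5c 5c.
m1: inner = H(07 2c 36 36 36 36 36 e1 ca) = 73 79; tag = H(6d 46 5c 5c 5c 5c 5c 73 79) = fa71
m2: inner = H(07 2c 36 36 36 36 36 27 39) = e2 bf; tag = H(6d 46 5c 5c 5c 5c 5c e2 bf) = 40e0
m3: inner = H(07 2c 36 36 36 36 36 69 71) = 1a 01; tag = H(6d 46 5c 5c 5c 5c 5c 1a 01) = 8218 ← matches

3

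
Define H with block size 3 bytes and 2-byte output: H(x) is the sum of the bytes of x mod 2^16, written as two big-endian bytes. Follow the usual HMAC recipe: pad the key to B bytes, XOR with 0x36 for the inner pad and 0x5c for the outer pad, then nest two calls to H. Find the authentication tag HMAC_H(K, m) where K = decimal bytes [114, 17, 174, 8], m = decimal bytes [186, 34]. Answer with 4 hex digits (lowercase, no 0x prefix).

0177

Key decimal bytes [114, 17, 174, 8] = 72 11 ae 08 is 4 bytes > B = 3, so hash it first: H(key) = 01 39, then zero-pad to 3 bytes: K' = 01 39 00.
K' ⊕ ipad = 37 0f 36.  K' ⊕ opad = 5d 65 5c.
Inner input = (K'⊕ipad) ∥ m = 37 0f 36 ∥ ba 22.
Inner hash: sum = 55+15+54+186+34 = 344 → 01 58.
Outer input = (K'⊕opad) ∥ inner = 5d 65 5c ∥ 01 58.
Outer hash (tag): sum = 93+101+92+1+88 = 375 → 01 77.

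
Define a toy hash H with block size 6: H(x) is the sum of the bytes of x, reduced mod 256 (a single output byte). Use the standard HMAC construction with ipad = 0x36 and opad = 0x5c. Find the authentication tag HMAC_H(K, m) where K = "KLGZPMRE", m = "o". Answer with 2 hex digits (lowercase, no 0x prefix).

Key "KLGZPMRE" = 4b 4c 47 5a 50 4d 52 45 is 8 bytes > B = 6, so hash it first: H(key) = 6c, then zero-pad to 6 bytes: K' = 6c 00 00 00 00 00.
K' ⊕ ipad = 5a 36 36 36 36 36.  K' ⊕ opad = 30 5c 5c 5c 5c 5c.
Inner input = (K'⊕ipad) ∥ m = 5a 36 36 36 36 36 ∥ 6f.
Inner hash: sum = 90+54+54+54+54+54+111 = 471; mod 256 = 215 → d7.
Outer input = (K'⊕opad) ∥ inner = 30 5c 5c 5c 5c 5c ∥ d7.
Outer hash (tag): sum = 48+92+92+92+92+92+215 = 723; mod 256 = 211 → d3.

d3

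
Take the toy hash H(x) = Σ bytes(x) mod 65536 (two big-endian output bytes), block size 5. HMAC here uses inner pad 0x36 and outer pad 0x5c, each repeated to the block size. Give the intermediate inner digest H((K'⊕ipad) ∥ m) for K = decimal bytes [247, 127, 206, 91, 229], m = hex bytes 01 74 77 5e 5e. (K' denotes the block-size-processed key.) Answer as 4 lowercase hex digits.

Key decimal bytes [247, 127, 206, 91, 229] = f7 7f ce 5b e5 is exactly B = 5 bytes: K' = f7 7f ce 5b e5.
K' ⊕ ipad = c1 49 f8 6d d3.
Inner input = c1 49 f8 6d d3 ∥ 01 74 77 5e 5e.
Inner hash: sum = 193+73+248+109+211+1+116+119+94+94 = 1258 → 04 ea.

04ea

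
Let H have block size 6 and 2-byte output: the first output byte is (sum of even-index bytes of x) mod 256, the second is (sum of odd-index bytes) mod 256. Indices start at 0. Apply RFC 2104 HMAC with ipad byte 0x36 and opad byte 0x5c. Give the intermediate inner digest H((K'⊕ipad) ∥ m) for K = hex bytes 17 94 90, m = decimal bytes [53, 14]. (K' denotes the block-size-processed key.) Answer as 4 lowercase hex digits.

Key hex bytes 17 94 90 is 3 bytes ≤ B = 6; zero-pad to 6 bytes: K' = 17 94 90 00 00 00.
K' ⊕ ipad = 21 a2 a6 36 36 36.
Inner input = 21 a2 a6 36 36 36 ∥ 35 0e.
Inner hash: even-index sum = 306 mod 256 = 50; odd-index sum = 284 mod 256 = 28 → 32 1c.

321c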